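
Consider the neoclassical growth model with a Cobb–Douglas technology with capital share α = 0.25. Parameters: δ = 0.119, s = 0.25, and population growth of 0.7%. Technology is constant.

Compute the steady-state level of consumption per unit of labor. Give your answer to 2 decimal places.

At the steady state, Δk = 0, so s·k^α = (n + δ)·k.
Rearranging, k^(1−α) = s / (n + δ).
k^0.75 = 0.25 / (0.007 + 0.119) = 0.25 / 0.126 = 1.9841
k* = 1.9841^(1/0.75) ≈ 2.4932
y* = (k*)^α = 2.4932^0.25 ≈ 1.2566
c* = (1 − s)·y* = (1 − 0.25) × 1.2566 ≈ 0.9425

c* ≈ 0.94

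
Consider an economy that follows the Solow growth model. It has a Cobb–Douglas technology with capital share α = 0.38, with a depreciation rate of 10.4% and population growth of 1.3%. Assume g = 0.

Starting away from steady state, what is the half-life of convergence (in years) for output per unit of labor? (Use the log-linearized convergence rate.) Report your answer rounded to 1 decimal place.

Near the steady state the convergence rate is λ = (1 − α)(n + δ).
λ = (1 − 0.38) × 0.117 = 0.62 × 0.117 = 0.07254
Half-life = ln 2 / λ = 0.6931 / 0.07254 ≈ 9.55 years

about 9.6 years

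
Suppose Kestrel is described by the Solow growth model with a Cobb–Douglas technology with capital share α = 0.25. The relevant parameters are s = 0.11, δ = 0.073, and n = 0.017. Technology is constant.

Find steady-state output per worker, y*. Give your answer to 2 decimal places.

y* ≈ 1.07

At the steady state, Δk = 0, so s·k^α = (n + δ)·k.
Rearranging, k^(1−α) = s / (n + δ).
k^0.75 = 0.11 / (0.017 + 0.073) = 0.11 / 0.090 = 1.2222
k* = 1.2222^(1/0.75) ≈ 1.3067
y* = (k*)^α = 1.3067^0.25 ≈ 1.0692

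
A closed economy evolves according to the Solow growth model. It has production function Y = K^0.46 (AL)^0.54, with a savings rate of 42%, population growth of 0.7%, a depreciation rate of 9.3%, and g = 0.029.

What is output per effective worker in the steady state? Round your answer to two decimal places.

In steady state, investment equals break-even investment: s·k^α = (n + g + δ)·k.
Rearranging, k^(1−α) = s / (n + g + δ).
k^0.54 = 0.42 / (0.007 + 0.029 + 0.093) = 0.42 / 0.129 = 3.2558
k* = 3.2558^(1/0.54) ≈ 8.8995
y* = (k*)^α = 8.8995^0.46 ≈ 2.7334

y* = 2.73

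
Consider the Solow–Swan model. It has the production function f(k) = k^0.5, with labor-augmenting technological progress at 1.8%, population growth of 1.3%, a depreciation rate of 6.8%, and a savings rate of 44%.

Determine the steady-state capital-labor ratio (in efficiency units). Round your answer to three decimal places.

k* ≈ 19.753

Steady state requires s·f(k) = (n + g + δ)·k, i.e. s·k^α = (n + g + δ)·k.
Dividing both sides by k: k^(1−α) = s / (n + g + δ).
k^0.5 = 0.44 / (0.013 + 0.018 + 0.068) = 0.44 / 0.099 = 4.4444
k* = 4.4444^(1/0.5) ≈ 19.7527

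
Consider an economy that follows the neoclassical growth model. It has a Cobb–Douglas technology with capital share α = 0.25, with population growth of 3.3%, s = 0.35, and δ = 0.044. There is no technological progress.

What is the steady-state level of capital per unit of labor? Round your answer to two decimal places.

k* ≈ 7.53

In steady state, investment equals break-even investment: s·k^α = (n + δ)·k.
Dividing both sides by k: k^(1−α) = s / (n + δ).
k^0.75 = 0.35 / (0.033 + 0.044) = 0.35 / 0.077 = 4.5455
k* = 4.5455^(1/0.75) ≈ 7.5297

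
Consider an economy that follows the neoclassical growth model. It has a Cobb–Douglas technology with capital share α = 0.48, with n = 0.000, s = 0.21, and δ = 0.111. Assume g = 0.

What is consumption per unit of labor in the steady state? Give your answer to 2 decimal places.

In steady state, investment equals break-even investment: s·k^α = (n + δ)·k.
Dividing both sides by k: k^(1−α) = s / (n + δ).
k^0.52 = 0.21 / (0.000 + 0.111) = 0.21 / 0.111 = 1.8919
k* = 1.8919^(1/0.52) ≈ 3.4080
y* = (k*)^α = 3.4080^0.48 ≈ 1.8014
c* = (1 − s)·y* = (1 − 0.21) × 1.8014 ≈ 1.4231

c* ≈ 1.42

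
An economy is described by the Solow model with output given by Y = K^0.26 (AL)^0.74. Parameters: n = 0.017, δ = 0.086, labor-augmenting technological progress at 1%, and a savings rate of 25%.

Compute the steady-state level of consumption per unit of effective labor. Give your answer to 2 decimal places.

c* ≈ 0.99

Steady state requires s·f(k) = (n + g + δ)·k, i.e. s·k^α = (n + g + δ)·k.
Rearranging, k^(1−α) = s / (n + g + δ).
k^0.74 = 0.25 / (0.017 + 0.010 + 0.086) = 0.25 / 0.113 = 2.2124
k* = 2.2124^(1/0.74) ≈ 2.9244
y* = (k*)^α = 2.9244^0.26 ≈ 1.3218
c* = (1 − s)·y* = (1 − 0.25) × 1.3218 ≈ 0.9914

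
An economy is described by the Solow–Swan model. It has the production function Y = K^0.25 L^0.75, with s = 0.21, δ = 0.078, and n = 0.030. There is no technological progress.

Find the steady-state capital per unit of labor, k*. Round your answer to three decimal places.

At the steady state, Δk = 0, so s·k^α = (n + δ)·k.
Dividing both sides by k: k^(1−α) = s / (n + δ).
k^0.75 = 0.21 / (0.030 + 0.078) = 0.21 / 0.108 = 1.9444
k* = 1.9444^(1/0.75) ≈ 2.4269

k* ≈ 2.427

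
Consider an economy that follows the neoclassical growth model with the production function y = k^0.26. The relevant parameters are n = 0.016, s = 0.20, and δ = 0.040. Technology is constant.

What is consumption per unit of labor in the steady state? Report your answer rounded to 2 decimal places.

In steady state, investment equals break-even investment: s·k^α = (n + δ)·k.
Rearranging, k^(1−α) = s / (n + δ).
k^0.74 = 0.20 / (0.016 + 0.040) = 0.20 / 0.056 = 3.5714
k* = 3.5714^(1/0.74) ≈ 5.5857
y* = (k*)^α = 5.5857^0.26 ≈ 1.5640
c* = (1 − s)·y* = (1 − 0.20) × 1.5640 ≈ 1.2512

c* ≈ 1.25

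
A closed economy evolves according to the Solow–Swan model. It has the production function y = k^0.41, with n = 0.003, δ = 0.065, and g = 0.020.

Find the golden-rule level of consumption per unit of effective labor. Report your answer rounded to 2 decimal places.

At the golden rule, f'(k) = n + g + δ, so α·k^(α−1) = n + g + δ and k_gold = (α/(n + g + δ))^(1/(1−α)).
k_gold = (0.41/0.088)^(1/0.59) = 4.6591^1.6949 ≈ 13.5739
c_gold = f(k_gold) − (n + g + δ)·k_gold = 2.9135 − 0.088×13.5739 ≈ 1.7190

c_gold ≈ 1.72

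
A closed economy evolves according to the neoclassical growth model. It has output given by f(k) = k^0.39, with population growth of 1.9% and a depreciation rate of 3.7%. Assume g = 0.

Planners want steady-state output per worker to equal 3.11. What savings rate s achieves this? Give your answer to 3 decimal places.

Steady state requires s·f(k) = (n + δ)·k, i.e. s·k^α = (n + δ)·k.
Since y* = [s/(n + δ)]^(α/(1−α)), we have s/(n + δ) = (y*)^((1−α)/α) = 3.11^1.5641 = 5.8983.
Therefore s = 5.8983 × (n + δ) = 5.8983 × 0.056 = 0.3303.

s ≈ 0.330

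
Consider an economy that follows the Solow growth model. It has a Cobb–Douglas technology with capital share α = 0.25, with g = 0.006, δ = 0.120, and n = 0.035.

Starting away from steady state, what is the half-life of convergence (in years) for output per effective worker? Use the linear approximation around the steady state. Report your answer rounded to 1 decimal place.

Near the steady state the convergence rate is λ = (1 − α)(n + g + δ).
λ = (1 − 0.25) × 0.161 = 0.75 × 0.161 = 0.12075
Half-life = ln 2 / λ = 0.6931 / 0.12075 ≈ 5.74 years

t_½ ≈ 5.7 years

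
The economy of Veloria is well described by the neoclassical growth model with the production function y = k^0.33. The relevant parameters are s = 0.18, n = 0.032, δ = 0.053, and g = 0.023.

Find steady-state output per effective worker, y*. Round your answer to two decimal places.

y* = 1.29

Steady state requires s·f(k) = (n + g + δ)·k, i.e. s·k^α = (n + g + δ)·k.
Rearranging, k^(1−α) = s / (n + g + δ).
k^0.67 = 0.18 / (0.032 + 0.023 + 0.053) = 0.18 / 0.108 = 1.6667
k* = 1.6667^(1/0.67) ≈ 2.1435
y* = (k*)^α = 2.1435^0.33 ≈ 1.2861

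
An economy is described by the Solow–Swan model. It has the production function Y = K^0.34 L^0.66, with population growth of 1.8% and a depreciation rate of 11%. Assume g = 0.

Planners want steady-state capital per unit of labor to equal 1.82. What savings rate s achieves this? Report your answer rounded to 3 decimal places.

s ≈ 0.190

At the steady state, Δk = 0, so s·k^α = (n + δ)·k.
So s / (n + δ) = (k*)^(1−α) = 1.82^0.66 = 1.4847.
Therefore s = 1.4847 × (n + δ) = 1.4847 × 0.128 = 0.1900.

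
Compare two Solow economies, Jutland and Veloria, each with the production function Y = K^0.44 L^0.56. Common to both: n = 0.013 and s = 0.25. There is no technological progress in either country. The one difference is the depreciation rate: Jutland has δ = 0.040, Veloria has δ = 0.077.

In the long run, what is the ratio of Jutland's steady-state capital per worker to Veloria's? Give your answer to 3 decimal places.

Steady-state k* = [s/(n + δ)]^(1/(1−α)), so the ratio is [ (s_J/(n + δ)_J) / (s_V/(n + δ)_V) ]^1.7857.
s_J/(n + δ)_J = 0.25/0.053 = 4.7170; s_V/(n + δ)_V = 0.25/0.090 = 2.7778.
Ratio = (4.7170/2.7778)^1.7857 = 1.6981^1.7857 ≈ 2.5742

k*_J / k*_V ≈ 2.574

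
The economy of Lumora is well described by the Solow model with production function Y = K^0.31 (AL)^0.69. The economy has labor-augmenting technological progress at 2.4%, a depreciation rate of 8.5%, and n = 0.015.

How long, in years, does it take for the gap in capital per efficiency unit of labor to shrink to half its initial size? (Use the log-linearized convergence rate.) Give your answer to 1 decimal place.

Near the steady state the convergence rate is λ = (1 − α)(n + g + δ).
λ = (1 − 0.31) × 0.124 = 0.69 × 0.124 = 0.08556
Half-life = ln 2 / λ = 0.6931 / 0.08556 ≈ 8.10 years

t_½ ≈ 8.1 years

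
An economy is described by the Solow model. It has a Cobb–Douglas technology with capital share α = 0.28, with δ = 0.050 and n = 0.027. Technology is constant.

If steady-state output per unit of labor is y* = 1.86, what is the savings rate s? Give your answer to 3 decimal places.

s ≈ 0.380

Steady state requires s·f(k) = (n + δ)·k, i.e. s·k^α = (n + δ)·k.
Since y* = [s/(n + δ)]^(α/(1−α)), we have s/(n + δ) = (y*)^((1−α)/α) = 1.86^2.5714 = 4.9320.
Therefore s = 4.9320 × (n + δ) = 4.9320 × 0.077 = 0.3798.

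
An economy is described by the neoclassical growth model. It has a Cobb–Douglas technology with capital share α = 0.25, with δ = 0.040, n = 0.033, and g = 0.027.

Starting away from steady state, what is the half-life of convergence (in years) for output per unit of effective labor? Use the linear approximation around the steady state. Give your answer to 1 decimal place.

Near the steady state the convergence rate is λ = (1 − α)(n + g + δ).
λ = (1 − 0.25) × 0.100 = 0.75 × 0.100 = 0.0750
Half-life = ln 2 / λ = 0.6931 / 0.0750 ≈ 9.24 years

half-life ≈ 9.2 years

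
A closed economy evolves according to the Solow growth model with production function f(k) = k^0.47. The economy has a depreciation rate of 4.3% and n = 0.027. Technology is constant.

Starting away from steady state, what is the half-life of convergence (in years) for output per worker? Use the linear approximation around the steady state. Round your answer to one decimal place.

Near the steady state the convergence rate is λ = (1 − α)(n + δ).
λ = (1 − 0.47) × 0.070 = 0.53 × 0.070 = 0.0371
Half-life = ln 2 / λ = 0.6931 / 0.0371 ≈ 18.68 years

about 18.7 years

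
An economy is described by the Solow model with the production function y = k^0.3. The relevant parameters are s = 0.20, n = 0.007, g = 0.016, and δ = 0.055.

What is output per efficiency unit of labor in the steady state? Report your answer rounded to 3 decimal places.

y* ≈ 1.497

In steady state, investment equals break-even investment: s·k^α = (n + g + δ)·k.
Dividing both sides by k: k^(1−α) = s / (n + g + δ).
k^0.7 = 0.20 / (0.007 + 0.016 + 0.055) = 0.20 / 0.078 = 2.5641
k* = 2.5641^(1/0.7) ≈ 3.8388
y* = (k*)^α = 3.8388^0.3 ≈ 1.4971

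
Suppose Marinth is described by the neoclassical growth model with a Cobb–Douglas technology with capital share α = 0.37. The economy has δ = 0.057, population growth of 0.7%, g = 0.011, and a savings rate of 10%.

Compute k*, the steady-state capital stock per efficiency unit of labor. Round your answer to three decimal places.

k* ≈ 1.579

In steady state, investment equals break-even investment: s·k^α = (n + g + δ)·k.
Dividing both sides by k: k^(1−α) = s / (n + g + δ).
k^0.63 = 0.10 / (0.007 + 0.011 + 0.057) = 0.10 / 0.075 = 1.3333
k* = 1.3333^(1/0.63) ≈ 1.5787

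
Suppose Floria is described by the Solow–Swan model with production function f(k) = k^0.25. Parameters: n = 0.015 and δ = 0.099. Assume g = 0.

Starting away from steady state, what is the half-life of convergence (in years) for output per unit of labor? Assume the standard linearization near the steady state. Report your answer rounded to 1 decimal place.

Near the steady state the convergence rate is λ = (1 − α)(n + δ).
λ = (1 − 0.25) × 0.114 = 0.75 × 0.114 = 0.0855
Half-life = ln 2 / λ = 0.6931 / 0.0855 ≈ 8.11 years

half-life ≈ 8.1 years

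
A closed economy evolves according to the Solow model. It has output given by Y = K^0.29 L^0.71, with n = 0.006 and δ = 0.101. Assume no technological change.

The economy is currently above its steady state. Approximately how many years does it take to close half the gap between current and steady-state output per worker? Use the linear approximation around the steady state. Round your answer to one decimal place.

half-life ≈ 9.1 years

Near the steady state the convergence rate is λ = (1 − α)(n + δ).
λ = (1 − 0.29) × 0.107 = 0.71 × 0.107 = 0.07597
Half-life = ln 2 / λ = 0.6931 / 0.07597 ≈ 9.12 years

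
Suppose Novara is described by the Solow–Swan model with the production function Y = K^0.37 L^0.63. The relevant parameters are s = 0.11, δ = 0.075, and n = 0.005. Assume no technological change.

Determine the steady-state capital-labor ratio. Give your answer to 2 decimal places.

Steady state requires s·f(k) = (n + δ)·k, i.e. s·k^α = (n + δ)·k.
Dividing both sides by k: k^(1−α) = s / (n + δ).
k^0.63 = 0.11 / (0.005 + 0.075) = 0.11 / 0.080 = 1.3750
k* = 1.3750^(1/0.63) ≈ 1.6578

k* = 1.66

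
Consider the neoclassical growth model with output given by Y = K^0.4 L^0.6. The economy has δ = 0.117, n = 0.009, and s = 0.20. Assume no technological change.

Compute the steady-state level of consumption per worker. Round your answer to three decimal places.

c* = 1.089

In steady state, investment equals break-even investment: s·k^α = (n + δ)·k.
Rearranging, k^(1−α) = s / (n + δ).
k^0.6 = 0.20 / (0.009 + 0.117) = 0.20 / 0.126 = 1.5873
k* = 1.5873^(1/0.6) ≈ 2.1599
y* = (k*)^α = 2.1599^0.4 ≈ 1.3607
c* = (1 − s)·y* = (1 − 0.20) × 1.3607 ≈ 1.0886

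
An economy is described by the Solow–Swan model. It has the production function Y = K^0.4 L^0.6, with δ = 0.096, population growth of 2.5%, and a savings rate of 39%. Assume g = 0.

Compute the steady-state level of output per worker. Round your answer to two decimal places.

y* = 2.18

Steady state requires s·f(k) = (n + δ)·k, i.e. s·k^α = (n + δ)·k.
Dividing both sides by k: k^(1−α) = s / (n + δ).
k^0.6 = 0.39 / (0.025 + 0.096) = 0.39 / 0.121 = 3.2231
k* = 3.2231^(1/0.6) ≈ 7.0327
y* = (k*)^α = 7.0327^0.4 ≈ 2.1820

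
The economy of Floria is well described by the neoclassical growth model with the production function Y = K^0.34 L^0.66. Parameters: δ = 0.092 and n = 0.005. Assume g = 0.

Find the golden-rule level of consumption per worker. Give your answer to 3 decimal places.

c_gold ≈ 1.259

At the golden rule, f'(k) = n + δ, so α·k^(α−1) = n + δ and k_gold = (α/(n + δ))^(1/(1−α)).
k_gold = (0.34/0.097)^(1/0.66) = 3.5052^1.5152 ≈ 6.6888
c_gold = f(k_gold) − (n + δ)·k_gold = 1.9082 − 0.097×6.6888 ≈ 1.2594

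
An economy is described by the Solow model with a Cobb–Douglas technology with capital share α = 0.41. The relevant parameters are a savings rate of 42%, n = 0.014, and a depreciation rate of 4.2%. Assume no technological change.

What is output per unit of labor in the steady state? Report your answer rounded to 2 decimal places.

y* = 4.06

In steady state, investment equals break-even investment: s·k^α = (n + δ)·k.
Rearranging, k^(1−α) = s / (n + δ).
k^0.59 = 0.42 / (0.014 + 0.042) = 0.42 / 0.056 = 7.5000
k* = 7.5000^(1/0.59) ≈ 30.4197
y* = (k*)^α = 30.4197^0.41 ≈ 4.0560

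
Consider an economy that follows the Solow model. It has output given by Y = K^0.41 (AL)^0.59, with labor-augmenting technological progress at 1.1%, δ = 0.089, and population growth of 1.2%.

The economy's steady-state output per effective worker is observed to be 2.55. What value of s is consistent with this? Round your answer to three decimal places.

Steady state requires s·f(k) = (n + g + δ)·k, i.e. s·k^α = (n + g + δ)·k.
Since y* = [s/(n + g + δ)]^(α/(1−α)), we have s/(n + g + δ) = (y*)^((1−α)/α) = 2.55^1.439 = 3.8460.
Therefore s = 3.8460 × (n + g + δ) = 3.8460 × 0.112 = 0.4308.

s ≈ 0.431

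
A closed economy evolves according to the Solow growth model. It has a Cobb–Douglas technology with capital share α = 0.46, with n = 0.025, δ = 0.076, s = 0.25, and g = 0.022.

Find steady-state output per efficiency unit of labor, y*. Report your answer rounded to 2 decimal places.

At the steady state, Δk = 0, so s·k^α = (n + g + δ)·k.
Rearranging, k^(1−α) = s / (n + g + δ).
k^0.54 = 0.25 / (0.025 + 0.022 + 0.076) = 0.25 / 0.123 = 2.0325
k* = 2.0325^(1/0.54) ≈ 3.7190
y* = (k*)^α = 3.7190^0.46 ≈ 1.8298

y* = 1.83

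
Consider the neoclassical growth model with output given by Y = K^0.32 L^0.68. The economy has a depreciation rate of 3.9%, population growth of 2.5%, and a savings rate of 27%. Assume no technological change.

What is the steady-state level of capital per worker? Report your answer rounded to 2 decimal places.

At the steady state, Δk = 0, so s·k^α = (n + δ)·k.
Rearranging, k^(1−α) = s / (n + δ).
k^0.68 = 0.27 / (0.025 + 0.039) = 0.27 / 0.064 = 4.2188
k* = 4.2188^(1/0.68) ≈ 8.3061

k* = 8.31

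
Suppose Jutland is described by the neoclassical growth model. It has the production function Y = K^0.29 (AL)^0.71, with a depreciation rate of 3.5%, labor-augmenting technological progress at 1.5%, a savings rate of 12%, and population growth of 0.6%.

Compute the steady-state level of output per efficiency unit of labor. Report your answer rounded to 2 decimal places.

In steady state, investment equals break-even investment: s·k^α = (n + g + δ)·k.
Rearranging, k^(1−α) = s / (n + g + δ).
k^0.71 = 0.12 / (0.006 + 0.015 + 0.035) = 0.12 / 0.056 = 2.1429
k* = 2.1429^(1/0.71) ≈ 2.9255
y* = (k*)^α = 2.9255^0.29 ≈ 1.3652

y* ≈ 1.37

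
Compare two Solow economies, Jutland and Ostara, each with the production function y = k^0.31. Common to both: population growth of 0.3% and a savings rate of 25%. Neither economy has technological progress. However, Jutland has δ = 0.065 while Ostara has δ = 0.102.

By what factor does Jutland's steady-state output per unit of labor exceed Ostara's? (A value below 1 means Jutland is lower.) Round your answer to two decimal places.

y*_J / y*_O ≈ 1.22

Steady-state y* = [s/(n + δ)]^(α/(1−α)), so the ratio is [ (s_J/(n + δ)_J) / (s_O/(n + δ)_O) ]^0.4493.
s_J/(n + δ)_J = 0.25/0.068 = 3.6765; s_O/(n + δ)_O = 0.25/0.105 = 2.3810.
Ratio = (3.6765/2.3810)^0.4493 = 1.5441^0.4493 ≈ 1.2155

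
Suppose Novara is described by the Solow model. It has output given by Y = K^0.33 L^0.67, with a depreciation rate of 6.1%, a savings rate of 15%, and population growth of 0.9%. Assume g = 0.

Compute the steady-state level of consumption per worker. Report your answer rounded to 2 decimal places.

In steady state, investment equals break-even investment: s·k^α = (n + δ)·k.
Rearranging, k^(1−α) = s / (n + δ).
k^0.67 = 0.15 / (0.009 + 0.061) = 0.15 / 0.070 = 2.1429
k* = 2.1429^(1/0.67) ≈ 3.1191
y* = (k*)^α = 3.1191^0.33 ≈ 1.4556
c* = (1 − s)·y* = (1 − 0.15) × 1.4556 ≈ 1.2373

c* = 1.24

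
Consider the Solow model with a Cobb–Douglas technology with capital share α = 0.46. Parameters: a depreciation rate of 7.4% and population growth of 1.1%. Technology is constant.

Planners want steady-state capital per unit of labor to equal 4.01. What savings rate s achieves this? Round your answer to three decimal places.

s ≈ 0.180

Steady state requires s·f(k) = (n + δ)·k, i.e. s·k^α = (n + δ)·k.
So s / (n + δ) = (k*)^(1−α) = 4.01^0.54 = 2.1169.
Therefore s = 2.1169 × (n + δ) = 2.1169 × 0.085 = 0.1799.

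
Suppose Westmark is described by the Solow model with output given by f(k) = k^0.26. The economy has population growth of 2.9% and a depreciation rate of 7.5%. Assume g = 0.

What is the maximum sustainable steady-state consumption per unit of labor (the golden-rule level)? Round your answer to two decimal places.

c_gold ≈ 1.02

At the golden rule, f'(k) = n + δ, so α·k^(α−1) = n + δ and k_gold = (α/(n + δ))^(1/(1−α)).
k_gold = (0.26/0.104)^(1/0.74) = 2.5000^1.3514 ≈ 3.4497
c_gold = f(k_gold) − (n + δ)·k_gold = 1.3798 − 0.104×3.4497 ≈ 1.0210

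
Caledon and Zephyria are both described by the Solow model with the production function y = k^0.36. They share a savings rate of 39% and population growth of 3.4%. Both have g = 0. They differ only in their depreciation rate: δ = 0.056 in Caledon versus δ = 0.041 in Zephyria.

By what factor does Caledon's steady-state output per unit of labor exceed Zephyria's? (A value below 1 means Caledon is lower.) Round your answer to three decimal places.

y*_C / y*_Z ≈ 0.903

Steady-state y* = [s/(n + δ)]^(α/(1−α)), so the ratio is [ (s_C/(n + δ)_C) / (s_Z/(n + δ)_Z) ]^0.5625.
s_C/(n + δ)_C = 0.39/0.090 = 4.3333; s_Z/(n + δ)_Z = 0.39/0.075 = 5.2000.
Ratio = (4.3333/5.2000)^0.5625 = 0.8333^0.5625 ≈ 0.9025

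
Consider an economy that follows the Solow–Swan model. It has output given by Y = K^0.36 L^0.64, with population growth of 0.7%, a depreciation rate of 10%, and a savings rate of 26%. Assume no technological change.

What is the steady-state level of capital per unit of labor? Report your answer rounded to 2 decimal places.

Steady state requires s·f(k) = (n + δ)·k, i.e. s·k^α = (n + δ)·k.
Rearranging, k^(1−α) = s / (n + δ).
k^0.64 = 0.26 / (0.007 + 0.100) = 0.26 / 0.107 = 2.4299
k* = 2.4299^(1/0.64) ≈ 4.0039

k* ≈ 4.00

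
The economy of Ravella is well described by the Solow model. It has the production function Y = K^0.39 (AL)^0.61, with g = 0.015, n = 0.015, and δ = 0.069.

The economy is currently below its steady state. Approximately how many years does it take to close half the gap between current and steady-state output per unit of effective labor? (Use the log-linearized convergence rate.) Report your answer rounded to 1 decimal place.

about 11.5 years

Near the steady state the convergence rate is λ = (1 − α)(n + g + δ).
λ = (1 − 0.39) × 0.099 = 0.61 × 0.099 = 0.06039
Half-life = ln 2 / λ = 0.6931 / 0.06039 ≈ 11.48 years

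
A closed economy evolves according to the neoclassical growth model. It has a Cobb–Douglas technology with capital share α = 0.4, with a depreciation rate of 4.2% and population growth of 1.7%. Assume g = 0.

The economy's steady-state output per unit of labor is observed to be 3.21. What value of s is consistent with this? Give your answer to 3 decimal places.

At the steady state, Δk = 0, so s·k^α = (n + δ)·k.
Since y* = [s/(n + δ)]^(α/(1−α)), we have s/(n + δ) = (y*)^((1−α)/α) = 3.21^1.5 = 5.7512.
Therefore s = 5.7512 × (n + δ) = 5.7512 × 0.059 = 0.3393.

s ≈ 0.339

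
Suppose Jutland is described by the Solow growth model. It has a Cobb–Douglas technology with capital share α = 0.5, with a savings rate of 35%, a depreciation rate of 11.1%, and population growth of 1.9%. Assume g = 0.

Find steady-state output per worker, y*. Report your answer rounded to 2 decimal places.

y* ≈ 2.69

At the steady state, Δk = 0, so s·k^α = (n + δ)·k.
Dividing both sides by k: k^(1−α) = s / (n + δ).
k^0.5 = 0.35 / (0.019 + 0.111) = 0.35 / 0.130 = 2.6923
k* = 2.6923^(1/0.5) ≈ 7.2485
y* = (k*)^α = 7.2485^0.5 ≈ 2.6923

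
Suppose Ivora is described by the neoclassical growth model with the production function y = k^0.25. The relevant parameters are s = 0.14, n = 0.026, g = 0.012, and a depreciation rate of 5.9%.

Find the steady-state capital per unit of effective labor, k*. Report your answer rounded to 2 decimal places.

In steady state, investment equals break-even investment: s·k^α = (n + g + δ)·k.
Rearranging, k^(1−α) = s / (n + g + δ).
k^0.75 = 0.14 / (0.026 + 0.012 + 0.059) = 0.14 / 0.097 = 1.4433
k* = 1.4433^(1/0.75) ≈ 1.6311

k* = 1.63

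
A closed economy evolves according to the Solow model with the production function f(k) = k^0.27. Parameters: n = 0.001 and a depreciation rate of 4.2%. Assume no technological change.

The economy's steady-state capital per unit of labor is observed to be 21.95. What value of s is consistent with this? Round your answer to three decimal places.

Steady state requires s·f(k) = (n + δ)·k, i.e. s·k^α = (n + δ)·k.
So s / (n + δ) = (k*)^(1−α) = 21.95^0.73 = 9.5334.
Therefore s = 9.5334 × (n + δ) = 9.5334 × 0.043 = 0.4099.

s ≈ 0.410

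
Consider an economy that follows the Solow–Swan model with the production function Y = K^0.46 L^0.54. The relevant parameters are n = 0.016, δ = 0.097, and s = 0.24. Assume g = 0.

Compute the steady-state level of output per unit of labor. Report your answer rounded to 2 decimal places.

At the steady state, Δk = 0, so s·k^α = (n + δ)·k.
Dividing both sides by k: k^(1−α) = s / (n + δ).
k^0.54 = 0.24 / (0.016 + 0.097) = 0.24 / 0.113 = 2.1239
k* = 2.1239^(1/0.54) ≈ 4.0346
y* = (k*)^α = 4.0346^0.46 ≈ 1.8996

y* ≈ 1.90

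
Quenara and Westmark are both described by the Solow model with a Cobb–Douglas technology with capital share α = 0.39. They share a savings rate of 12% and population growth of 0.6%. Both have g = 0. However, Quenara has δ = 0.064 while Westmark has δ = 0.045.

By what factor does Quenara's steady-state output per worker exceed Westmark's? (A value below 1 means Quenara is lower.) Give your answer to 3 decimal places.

Steady-state y* = [s/(n + δ)]^(α/(1−α)), so the ratio is [ (s_Q/(n + δ)_Q) / (s_W/(n + δ)_W) ]^0.6393.
s_Q/(n + δ)_Q = 0.12/0.070 = 1.7143; s_W/(n + δ)_W = 0.12/0.051 = 2.3529.
Ratio = (1.7143/2.3529)^0.6393 = 0.7286^0.6393 ≈ 0.8168

ratio ≈ 0.817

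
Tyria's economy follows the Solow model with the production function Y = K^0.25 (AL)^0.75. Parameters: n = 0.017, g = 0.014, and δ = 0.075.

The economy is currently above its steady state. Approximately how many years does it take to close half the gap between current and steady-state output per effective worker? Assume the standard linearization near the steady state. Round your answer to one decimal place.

t_½ ≈ 8.7 years

Near the steady state the convergence rate is λ = (1 − α)(n + g + δ).
λ = (1 − 0.25) × 0.106 = 0.75 × 0.106 = 0.0795
Half-life = ln 2 / λ = 0.6931 / 0.0795 ≈ 8.72 years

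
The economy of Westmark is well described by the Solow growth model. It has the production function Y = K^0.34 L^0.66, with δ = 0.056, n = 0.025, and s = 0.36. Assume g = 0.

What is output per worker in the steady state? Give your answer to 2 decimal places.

Steady state requires s·f(k) = (n + δ)·k, i.e. s·k^α = (n + δ)·k.
Rearranging, k^(1−α) = s / (n + δ).
k^0.66 = 0.36 / (0.025 + 0.056) = 0.36 / 0.081 = 4.4444
k* = 4.4444^(1/0.66) ≈ 9.5837
y* = (k*)^α = 9.5837^0.34 ≈ 2.1564

y* = 2.16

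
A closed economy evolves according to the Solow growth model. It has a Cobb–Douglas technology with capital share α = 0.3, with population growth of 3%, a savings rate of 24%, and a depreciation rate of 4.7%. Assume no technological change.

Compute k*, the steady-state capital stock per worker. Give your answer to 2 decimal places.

At the steady state, Δk = 0, so s·k^α = (n + δ)·k.
Dividing both sides by k: k^(1−α) = s / (n + δ).
k^0.7 = 0.24 / (0.030 + 0.047) = 0.24 / 0.077 = 3.1169
k* = 3.1169^(1/0.7) ≈ 5.0736

k* ≈ 5.07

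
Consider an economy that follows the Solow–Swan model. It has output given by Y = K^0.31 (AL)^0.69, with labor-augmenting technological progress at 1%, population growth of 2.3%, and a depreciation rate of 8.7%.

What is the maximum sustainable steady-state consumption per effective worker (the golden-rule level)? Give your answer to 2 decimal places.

c_gold ≈ 1.06

At the golden rule, f'(k) = n + g + δ, so α·k^(α−1) = n + g + δ and k_gold = (α/(n + g + δ))^(1/(1−α)).
k_gold = (0.31/0.120)^(1/0.69) = 2.5833^1.4493 ≈ 3.9570
c_gold = f(k_gold) − (n + g + δ)·k_gold = 1.5317 − 0.120×3.9570 ≈ 1.0569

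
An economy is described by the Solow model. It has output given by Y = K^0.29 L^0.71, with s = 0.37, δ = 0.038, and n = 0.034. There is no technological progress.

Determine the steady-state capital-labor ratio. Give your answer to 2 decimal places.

k* = 10.03

Steady state requires s·f(k) = (n + δ)·k, i.e. s·k^α = (n + δ)·k.
Dividing both sides by k: k^(1−α) = s / (n + δ).
k^0.71 = 0.37 / (0.034 + 0.038) = 0.37 / 0.072 = 5.1389
k* = 5.1389^(1/0.71) ≈ 10.0283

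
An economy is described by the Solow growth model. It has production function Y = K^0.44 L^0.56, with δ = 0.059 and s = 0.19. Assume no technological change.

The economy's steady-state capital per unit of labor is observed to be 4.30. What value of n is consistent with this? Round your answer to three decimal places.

n ≈ 0.025

At the steady state, Δk = 0, so s·k^α = (n + δ)·k.
So s / (n + δ) = (k*)^(1−α) = 4.30^0.56 = 2.2633.
Therefore n + δ = s / 2.2633 = 0.19 / 2.2633 = 0.0839, so n = 0.0839 − 0.059 = 0.0249.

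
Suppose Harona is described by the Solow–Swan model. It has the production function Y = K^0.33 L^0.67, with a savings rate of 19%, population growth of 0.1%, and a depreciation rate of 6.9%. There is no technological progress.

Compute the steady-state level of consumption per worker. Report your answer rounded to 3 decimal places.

In steady state, investment equals break-even investment: s·k^α = (n + δ)·k.
Rearranging, k^(1−α) = s / (n + δ).
k^0.67 = 0.19 / (0.001 + 0.069) = 0.19 / 0.070 = 2.7143
k* = 2.7143^(1/0.67) ≈ 4.4386
y* = (k*)^α = 4.4386^0.33 ≈ 1.6353
c* = (1 − s)·y* = (1 − 0.19) × 1.6353 ≈ 1.3246

c* = 1.325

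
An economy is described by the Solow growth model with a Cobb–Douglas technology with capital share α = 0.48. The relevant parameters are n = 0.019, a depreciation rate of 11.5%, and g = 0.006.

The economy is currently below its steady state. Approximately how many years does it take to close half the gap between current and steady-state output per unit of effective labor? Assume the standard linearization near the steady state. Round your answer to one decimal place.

Near the steady state the convergence rate is λ = (1 − α)(n + g + δ).
λ = (1 − 0.48) × 0.140 = 0.52 × 0.140 = 0.0728
Half-life = ln 2 / λ = 0.6931 / 0.0728 ≈ 9.52 years

half-life ≈ 9.5 years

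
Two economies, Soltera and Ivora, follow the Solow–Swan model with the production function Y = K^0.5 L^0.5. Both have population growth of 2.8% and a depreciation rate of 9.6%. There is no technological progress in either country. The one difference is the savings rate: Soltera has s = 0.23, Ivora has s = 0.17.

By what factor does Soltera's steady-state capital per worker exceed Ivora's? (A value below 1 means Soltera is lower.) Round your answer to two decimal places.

k*_S / k*_I ≈ 1.83

Steady-state k* = [s/(n + δ)]^(1/(1−α)), so the ratio is [ (s_S/(n + δ)_S) / (s_I/(n + δ)_I) ]^2.
s_S/(n + δ)_S = 0.23/0.124 = 1.8548; s_I/(n + δ)_I = 0.17/0.124 = 1.3710.
Ratio = (1.8548/1.3710)^2 = 1.3529^2 ≈ 1.8303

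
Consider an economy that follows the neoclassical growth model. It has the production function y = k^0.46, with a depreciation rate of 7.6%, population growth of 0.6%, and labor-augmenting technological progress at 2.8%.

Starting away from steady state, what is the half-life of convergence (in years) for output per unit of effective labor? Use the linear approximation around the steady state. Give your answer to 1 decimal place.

Near the steady state the convergence rate is λ = (1 − α)(n + g + δ).
λ = (1 − 0.46) × 0.110 = 0.54 × 0.110 = 0.0594
Half-life = ln 2 / λ = 0.6931 / 0.0594 ≈ 11.67 years

t_½ ≈ 11.7 years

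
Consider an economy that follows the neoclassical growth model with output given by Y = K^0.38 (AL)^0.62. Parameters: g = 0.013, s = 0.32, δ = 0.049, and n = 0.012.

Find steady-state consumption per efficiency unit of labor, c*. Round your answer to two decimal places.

In steady state, investment equals break-even investment: s·k^α = (n + g + δ)·k.
Rearranging, k^(1−α) = s / (n + g + δ).
k^0.62 = 0.32 / (0.012 + 0.013 + 0.049) = 0.32 / 0.074 = 4.3243
k* = 4.3243^(1/0.62) ≈ 10.6089
y* = (k*)^α = 10.6089^0.38 ≈ 2.4533
c* = (1 − s)·y* = (1 − 0.32) × 2.4533 ≈ 1.6682

c* = 1.67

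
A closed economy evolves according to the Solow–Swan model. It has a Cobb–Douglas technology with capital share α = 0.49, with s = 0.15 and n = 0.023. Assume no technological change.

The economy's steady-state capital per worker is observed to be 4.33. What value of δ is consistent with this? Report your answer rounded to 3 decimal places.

Steady state requires s·f(k) = (n + δ)·k, i.e. s·k^α = (n + δ)·k.
So s / (n + δ) = (k*)^(1−α) = 4.33^0.51 = 2.1116.
Therefore n + δ = s / 2.1116 = 0.15 / 2.1116 = 0.0710, so δ = 0.0710 − 0.023 = 0.0480.

δ ≈ 0.048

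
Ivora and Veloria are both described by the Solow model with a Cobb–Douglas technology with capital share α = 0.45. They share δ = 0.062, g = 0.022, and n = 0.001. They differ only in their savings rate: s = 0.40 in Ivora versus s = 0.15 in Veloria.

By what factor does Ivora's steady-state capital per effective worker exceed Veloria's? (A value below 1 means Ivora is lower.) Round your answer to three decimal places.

ratio ≈ 5.950

Steady-state k* = [s/(n + g + δ)]^(1/(1−α)), so the ratio is [ (s_I/(n + g + δ)_I) / (s_V/(n + g + δ)_V) ]^1.8182.
s_I/(n + g + δ)_I = 0.40/0.085 = 4.7059; s_V/(n + g + δ)_V = 0.15/0.085 = 1.7647.
Ratio = (4.7059/1.7647)^1.8182 = 2.6667^1.8182 ≈ 5.9499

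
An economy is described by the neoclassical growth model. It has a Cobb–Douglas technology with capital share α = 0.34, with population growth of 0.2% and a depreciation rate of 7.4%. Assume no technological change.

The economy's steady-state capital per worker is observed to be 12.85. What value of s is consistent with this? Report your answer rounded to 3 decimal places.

s ≈ 0.410

At the steady state, Δk = 0, so s·k^α = (n + δ)·k.
So s / (n + δ) = (k*)^(1−α) = 12.85^0.66 = 5.3936.
Therefore s = 5.3936 × (n + δ) = 5.3936 × 0.076 = 0.4099.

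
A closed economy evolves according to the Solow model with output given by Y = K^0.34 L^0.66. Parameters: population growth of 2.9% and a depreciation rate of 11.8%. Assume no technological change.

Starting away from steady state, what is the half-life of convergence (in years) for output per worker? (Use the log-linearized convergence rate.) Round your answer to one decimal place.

Near the steady state the convergence rate is λ = (1 − α)(n + δ).
λ = (1 − 0.34) × 0.147 = 0.66 × 0.147 = 0.09702
Half-life = ln 2 / λ = 0.6931 / 0.09702 ≈ 7.14 years

t_½ ≈ 7.1 years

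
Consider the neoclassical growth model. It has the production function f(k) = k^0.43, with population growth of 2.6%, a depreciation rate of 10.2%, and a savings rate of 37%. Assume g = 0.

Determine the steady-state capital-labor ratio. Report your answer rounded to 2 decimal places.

k* = 6.44

At the steady state, Δk = 0, so s·k^α = (n + δ)·k.
Rearranging, k^(1−α) = s / (n + δ).
k^0.57 = 0.37 / (0.026 + 0.102) = 0.37 / 0.128 = 2.8906
k* = 2.8906^(1/0.57) ≈ 6.4380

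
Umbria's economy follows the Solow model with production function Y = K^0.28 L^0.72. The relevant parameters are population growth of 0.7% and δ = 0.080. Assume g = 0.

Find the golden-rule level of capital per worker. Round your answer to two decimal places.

k_gold ≈ 5.07

The golden rule sets f'(k) = n + δ, i.e. α·k^(α−1) = n + δ.
So k^(1−α) = α / (n + δ) = 0.28 / 0.087 = 3.2184.
k_gold = 3.2184^(1/0.72) ≈ 5.0706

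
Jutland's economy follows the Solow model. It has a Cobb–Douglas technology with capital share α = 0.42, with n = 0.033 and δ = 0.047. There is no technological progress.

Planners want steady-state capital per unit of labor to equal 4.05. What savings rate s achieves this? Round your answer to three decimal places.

Steady state requires s·f(k) = (n + δ)·k, i.e. s·k^α = (n + δ)·k.
So s / (n + δ) = (k*)^(1−α) = 4.05^0.58 = 2.2507.
Therefore s = 2.2507 × (n + δ) = 2.2507 × 0.080 = 0.1801.

s ≈ 0.180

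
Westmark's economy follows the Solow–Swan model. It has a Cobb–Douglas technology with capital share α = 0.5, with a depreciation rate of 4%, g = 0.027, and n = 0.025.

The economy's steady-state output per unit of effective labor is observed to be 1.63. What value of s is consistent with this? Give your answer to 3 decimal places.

At the steady state, Δk = 0, so s·k^α = (n + g + δ)·k.
Since y* = [s/(n + g + δ)]^(α/(1−α)), we have s/(n + g + δ) = (y*)^((1−α)/α) = 1.63^1 = 1.6300.
Therefore s = 1.6300 × (n + g + δ) = 1.6300 × 0.092 = 0.1500.

s ≈ 0.150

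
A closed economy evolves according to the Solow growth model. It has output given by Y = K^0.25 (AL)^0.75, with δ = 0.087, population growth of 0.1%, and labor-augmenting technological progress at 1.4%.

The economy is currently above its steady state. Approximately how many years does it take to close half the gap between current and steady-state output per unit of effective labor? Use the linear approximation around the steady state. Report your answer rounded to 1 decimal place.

Near the steady state the convergence rate is λ = (1 − α)(n + g + δ).
λ = (1 − 0.25) × 0.102 = 0.75 × 0.102 = 0.0765
Half-life = ln 2 / λ = 0.6931 / 0.0765 ≈ 9.06 years

t_½ ≈ 9.1 years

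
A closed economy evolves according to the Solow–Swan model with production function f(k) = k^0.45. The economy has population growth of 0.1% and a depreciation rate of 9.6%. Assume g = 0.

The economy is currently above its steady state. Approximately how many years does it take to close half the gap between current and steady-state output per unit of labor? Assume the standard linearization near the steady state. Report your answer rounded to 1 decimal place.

Near the steady state the convergence rate is λ = (1 − α)(n + δ).
λ = (1 − 0.45) × 0.097 = 0.55 × 0.097 = 0.05335
Half-life = ln 2 / λ = 0.6931 / 0.05335 ≈ 12.99 years

half-life ≈ 13.0 years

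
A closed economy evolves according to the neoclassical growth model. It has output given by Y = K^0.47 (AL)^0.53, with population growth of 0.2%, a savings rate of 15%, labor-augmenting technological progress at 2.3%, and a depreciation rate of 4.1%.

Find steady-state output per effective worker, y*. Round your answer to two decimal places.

At the steady state, Δk = 0, so s·k^α = (n + g + δ)·k.
Rearranging, k^(1−α) = s / (n + g + δ).
k^0.53 = 0.15 / (0.002 + 0.023 + 0.041) = 0.15 / 0.066 = 2.2727
k* = 2.2727^(1/0.53) ≈ 4.7067
y* = (k*)^α = 4.7067^0.47 ≈ 2.0710

y* ≈ 2.07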